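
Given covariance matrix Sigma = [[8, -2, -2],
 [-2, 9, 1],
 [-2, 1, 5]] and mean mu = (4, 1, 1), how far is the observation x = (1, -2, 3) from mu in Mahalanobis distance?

Step 1 — centre the observation: (x - mu) = (-3, -3, 2).

Step 2 — invert Sigma (cofactor / det for 3×3, or solve directly):
  Sigma^{-1} = [[0.1447, 0.0263, 0.0526],
 [0.0263, 0.1184, -0.0132],
 [0.0526, -0.0132, 0.2237]].

Step 3 — form the quadratic (x - mu)^T · Sigma^{-1} · (x - mu):
  Sigma^{-1} · (x - mu) = (-0.4079, -0.4605, 0.3289).
  (x - mu)^T · [Sigma^{-1} · (x - mu)] = (-3)·(-0.4079) + (-3)·(-0.4605) + (2)·(0.3289) = 3.2632.

Step 4 — take square root: d = √(3.2632) ≈ 1.8064.

d(x, mu) = √(3.2632) ≈ 1.8064


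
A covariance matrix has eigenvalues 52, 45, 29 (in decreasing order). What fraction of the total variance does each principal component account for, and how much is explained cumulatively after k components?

Step 1 — total variance = trace(Sigma) = Σ λ_i = 52 + 45 + 29 = 126.

Step 2 — fraction explained by component i = λ_i / Σ λ:
  PC1: 52/126 = 0.4127
  PC2: 45/126 = 0.3571
  PC3: 29/126 = 0.2302

Step 3 — cumulative fraction after k components = (λ_1 + ... + λ_k) / Σ λ:
  k = 1: 52/126 = 0.4127
  k = 2: (52 + 45)/126 = 97/126 = 0.7698
  k = 3: (52 + 45 + 29)/126 = 126/126 = 1

Summary (fraction, with percent):

explained: PC1 0.4127 (41.27%), PC2 0.3571 (35.71%), PC3 0.2302 (23.02%);  cumulative: 0.4127, 0.7698, 1


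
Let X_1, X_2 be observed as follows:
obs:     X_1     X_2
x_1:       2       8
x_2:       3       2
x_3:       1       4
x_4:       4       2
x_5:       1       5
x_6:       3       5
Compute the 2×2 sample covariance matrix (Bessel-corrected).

Step 1 — column means:
  mean(X_1) = (2 + 3 + 1 + 4 + 1 + 3) / 6 = 14/6 = 2.3333
  mean(X_2) = (8 + 2 + 4 + 2 + 5 + 5) / 6 = 26/6 = 4.3333

Step 2 — sample covariance S[i,j] = (1/(n-1)) · Σ_k (x_{k,i} - mean_i) · (x_{k,j} - mean_j), with n-1 = 5.
  S[X_1,X_1] = ((-0.3333)·(-0.3333) + (0.6667)·(0.6667) + (-1.3333)·(-1.3333) + (1.6667)·(1.6667) + (-1.3333)·(-1.3333) + (0.6667)·(0.6667)) / 5 = 7.3333/5 = 1.4667
  S[X_1,X_2] = ((-0.3333)·(3.6667) + (0.6667)·(-2.3333) + (-1.3333)·(-0.3333) + (1.6667)·(-2.3333) + (-1.3333)·(0.6667) + (0.6667)·(0.6667)) / 5 = -6.6667/5 = -1.3333
  S[X_2,X_2] = ((3.6667)·(3.6667) + (-2.3333)·(-2.3333) + (-0.3333)·(-0.3333) + (-2.3333)·(-2.3333) + (0.6667)·(0.6667) + (0.6667)·(0.6667)) / 5 = 25.3333/5 = 5.0667

S is symmetric (S[j,i] = S[i,j]). Assembling:

S = [[1.4667, -1.3333],
 [-1.3333, 5.0667]]


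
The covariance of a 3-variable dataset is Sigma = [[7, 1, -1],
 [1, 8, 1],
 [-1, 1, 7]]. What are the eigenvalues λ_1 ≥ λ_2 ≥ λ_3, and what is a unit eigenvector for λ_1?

Step 1 — characteristic polynomial p(λ) = det(λI - Sigma) = λ³ - tr·λ² + c_1·λ - det, where tr = trace, c_1 = sum of the principal 2×2 minors, det = det(Sigma):
  tr = 7 + 8 + 7 = 22,
  c_1 = (7·8 - (1)²) + (7·7 - (-1)²) + (8·7 - (1)²) = 55 + 48 + 55 = 158,
  det = 7·(8·7 - (1)²) - (1)·((1)·7 - (1)·(-1)) + (-1)·((1)·(1) - 8·(-1)) = 7·(55) - (1)·(8) + (-1)·(9) = 368.
  So p(λ) = λ³ - 22λ² + 158λ - 368.
Step 2 — look for an integer root (rational root theorem: any rational root is an integer divisor of 368). Testing λ = 8:
  p(8) = 512 - 1408 + 1264 - 368 = 0  ✓
  Dividing out (λ - 8): p(λ) = (λ - 8)(λ² - 14λ + 46).
Step 3 — remaining eigenvalues from the quadratic λ² - 14λ + 46 = 0:
  Δ = 14² - 4·46 = 196 - 184 = 12,  λ = (14 ± √12)/2 = (14 ± 3.4641)/2 ≈ 8.7321 or 5.2679.
  Sorted: λ_1 = 8.7321,  λ_2 = 8,  λ_3 = 5.2679  (check: sum = 22 = tr ✓).

Step 4 — unit eigenvector for λ_1 ≈ 8.7321: v spans the null space of (Sigma - λ_1 I), whose rows are
  r_1 = (-1.7321, 1, -1),  r_2 = (1, -0.7321, 1),  r_3 = (-1, 1, -1.7321).
  v is orthogonal to every row, so take v ∝ r_1 × r_2 = ((1)·(1) - (-1)·(-0.7321), (-1)·(1) - (-1.7321)·(1), (-1.7321)·(-0.7321) - (1)·(1)) ≈ (0.2679, 0.7321, 0.2679).
  Let u = (0.2679, 0.7321, 0.2679).
  ||u|| = √((0.2679)² + (0.7321)² + (0.2679)²) = √(0.6795) ≈ 0.8243,  v_1 = u/||u|| ≈ (0.3251, 0.8881, 0.3251) (||v_1|| = 1).

λ_1 = 8.7321,  λ_2 = 8,  λ_3 = 5.2679;  v_1 ≈ (0.3251, 0.8881, 0.3251)


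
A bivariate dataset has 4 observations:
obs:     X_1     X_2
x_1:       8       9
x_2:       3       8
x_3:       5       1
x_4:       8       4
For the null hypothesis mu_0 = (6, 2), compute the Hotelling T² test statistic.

Step 1 — sample mean vector:
  mean(X_1) = (8 + 3 + 5 + 8) / 4 = 24/4 = 6
  mean(X_2) = (9 + 8 + 1 + 4) / 4 = 22/4 = 5.5
  x̄ = (6, 5.5),  deviation x̄ - mu_0 = (6, 5.5) - (6, 2) = (0, 3.5).

Step 2 — sample covariance matrix, S[i,j] = (1/(n-1)) · Σ_k (x_{k,i} - mean_i) · (x_{k,j} - mean_j), divisor n-1 = 3:
  S[X_1,X_1] = ((2)·(2) + (-3)·(-3) + (-1)·(-1) + (2)·(2)) / 3 = 18/3 = 6
  S[X_1,X_2] = ((2)·(3.5) + (-3)·(2.5) + (-1)·(-4.5) + (2)·(-1.5)) / 3 = 1/3 = 0.3333
  S[X_2,X_2] = ((3.5)·(3.5) + (2.5)·(2.5) + (-4.5)·(-4.5) + (-1.5)·(-1.5)) / 3 = 41/3 = 13.6667
  S = [[6, 0.3333],
 [0.3333, 13.6667]].

Step 3 — invert S. det(S) = 6·13.6667 - (0.3333)² = 81.8889.
  S^{-1} = (1/det) · [[d, -b], [-b, a]] = [[0.1669, -0.0041],
 [-0.0041, 0.0733]].

Step 4 — quadratic form (x̄ - mu_0)^T · S^{-1} · (x̄ - mu_0):
  S^{-1} · (x̄ - mu_0) = (-0.0142, 0.2564),
  (x̄ - mu_0)^T · [...] = (0)·(-0.0142) + (3.5)·(0.2564) = 0.8976.

Step 5 — scale by n: T² = 4 · 0.8976 = 3.5902.

T² ≈ 3.5902


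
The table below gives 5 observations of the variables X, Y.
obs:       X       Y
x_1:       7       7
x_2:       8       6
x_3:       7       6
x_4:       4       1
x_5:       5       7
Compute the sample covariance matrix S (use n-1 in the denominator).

Step 1 — column means:
  mean(X) = (7 + 8 + 7 + 4 + 5) / 5 = 31/5 = 6.2
  mean(Y) = (7 + 6 + 6 + 1 + 7) / 5 = 27/5 = 5.4

Step 2 — sample covariance S[i,j] = (1/(n-1)) · Σ_k (x_{k,i} - mean_i) · (x_{k,j} - mean_j), with n-1 = 4.
  S[X,X] = ((0.8)·(0.8) + (1.8)·(1.8) + (0.8)·(0.8) + (-2.2)·(-2.2) + (-1.2)·(-1.2)) / 4 = 10.8/4 = 2.7
  S[X,Y] = ((0.8)·(1.6) + (1.8)·(0.6) + (0.8)·(0.6) + (-2.2)·(-4.4) + (-1.2)·(1.6)) / 4 = 10.6/4 = 2.65
  S[Y,Y] = ((1.6)·(1.6) + (0.6)·(0.6) + (0.6)·(0.6) + (-4.4)·(-4.4) + (1.6)·(1.6)) / 4 = 25.2/4 = 6.3

S is symmetric (S[j,i] = S[i,j]). Assembling:

S = [[2.7, 2.65],
 [2.65, 6.3]]


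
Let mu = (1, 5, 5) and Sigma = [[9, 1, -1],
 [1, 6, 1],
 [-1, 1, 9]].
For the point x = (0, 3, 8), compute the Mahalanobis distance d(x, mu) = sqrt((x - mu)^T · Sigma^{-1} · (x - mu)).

Step 1 — centre the observation: (x - mu) = (-1, -2, 3).

Step 2 — invert Sigma (cofactor / det for 3×3, or solve directly):
  Sigma^{-1} = [[0.1152, -0.0217, 0.0152],
 [-0.0217, 0.1739, -0.0217],
 [0.0152, -0.0217, 0.1152]].

Step 3 — form the quadratic (x - mu)^T · Sigma^{-1} · (x - mu):
  Sigma^{-1} · (x - mu) = (-0.0261, -0.3913, 0.3739).
  (x - mu)^T · [Sigma^{-1} · (x - mu)] = (-1)·(-0.0261) + (-2)·(-0.3913) + (3)·(0.3739) = 1.9304.

Step 4 — take square root: d = √(1.9304) ≈ 1.3894.

d(x, mu) = √(1.9304) ≈ 1.3894


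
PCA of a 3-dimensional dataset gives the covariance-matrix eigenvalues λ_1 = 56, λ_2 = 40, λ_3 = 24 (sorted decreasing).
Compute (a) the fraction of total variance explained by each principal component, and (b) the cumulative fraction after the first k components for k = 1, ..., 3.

Step 1 — total variance = trace(Sigma) = Σ λ_i = 56 + 40 + 24 = 120.

Step 2 — fraction explained by component i = λ_i / Σ λ:
  PC1: 56/120 = 0.4667
  PC2: 40/120 = 0.3333
  PC3: 24/120 = 0.2

Step 3 — cumulative fraction after k components = (λ_1 + ... + λ_k) / Σ λ:
  k = 1: 56/120 = 0.4667
  k = 2: (56 + 40)/120 = 96/120 = 0.8
  k = 3: (56 + 40 + 24)/120 = 120/120 = 1

Summary (fraction, with percent):

explained: PC1 0.4667 (46.67%), PC2 0.3333 (33.33%), PC3 0.2 (20%);  cumulative: 0.4667, 0.8, 1


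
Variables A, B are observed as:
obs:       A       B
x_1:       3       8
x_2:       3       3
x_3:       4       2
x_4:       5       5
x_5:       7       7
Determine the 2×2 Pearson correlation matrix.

Step 1 — column means:
  mean(A) = (3 + 3 + 4 + 5 + 7) / 5 = 22/5 = 4.4
  mean(B) = (8 + 3 + 2 + 5 + 7) / 5 = 25/5 = 5

Step 2 — sample variances and covariances s[i,j] = (1/(n-1)) · Σ_k (x_{k,i} - mean_i) · (x_{k,j} - mean_j), with n-1 = 4:
  s[A,A] = ((-1.4)·(-1.4) + (-1.4)·(-1.4) + (-0.4)·(-0.4) + (0.6)·(0.6) + (2.6)·(2.6)) / 4 = 11.2/4 = 2.8
  s[A,B] = ((-1.4)·(3) + (-1.4)·(-2) + (-0.4)·(-3) + (0.6)·(0) + (2.6)·(2)) / 4 = 5/4 = 1.25
  s[B,B] = ((3)·(3) + (-2)·(-2) + (-3)·(-3) + (0)·(0) + (2)·(2)) / 4 = 26/4 = 6.5
  Sample standard deviations s_i = √(s[i,i]):
  s(A) = √(2.8) = 1.6733
  s(B) = √(6.5) = 2.5495

Step 3 — r_{ij} = s_{ij} / (s_i · s_j):
  r[A,A] = 1 (diagonal).
  r[A,B] = 1.25 / (1.6733 · 2.5495) = 1.25 / 4.2661 = 0.293
  r[B,B] = 1 (diagonal).

R is symmetric with unit diagonal. Assembling:

R = [[1, 0.293],
 [0.293, 1]]


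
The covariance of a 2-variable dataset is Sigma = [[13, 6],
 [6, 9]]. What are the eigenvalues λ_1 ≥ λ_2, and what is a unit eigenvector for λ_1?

Step 1 — characteristic polynomial of 2×2 Sigma:
  det(Sigma - λI) = λ² - trace · λ + det = 0.
  trace = 13 + 9 = 22, det = 13·9 - (6)² = 81.
Step 2 — discriminant:
  Δ = trace² - 4·det = 484 - 324 = 160.
Step 3 — eigenvalues:
  λ = (trace ± √Δ)/2 = (22 ± 12.6491)/2,
  λ_1 = 17.3246,  λ_2 = 4.6754.

Step 4 — unit eigenvector for λ_1: solve (Sigma - λ_1 I)v = 0. First row:
  (13 - 17.3246)·v_x + (6)·v_y = 0, i.e. (-4.3246)·v_x + (6)·v_y = 0,
  so v ∝ (b, λ_1 - a) = (6, 4.3246) = u.
  ||u|| = √((6)² + (4.3246)²) = √(54.7018) ≈ 7.3961,
  v_1 = u/||u|| ≈ (0.8112, 0.5847) (||v_1|| = 1).

λ_1 = 17.3246,  λ_2 = 4.6754;  v_1 ≈ (0.8112, 0.5847)


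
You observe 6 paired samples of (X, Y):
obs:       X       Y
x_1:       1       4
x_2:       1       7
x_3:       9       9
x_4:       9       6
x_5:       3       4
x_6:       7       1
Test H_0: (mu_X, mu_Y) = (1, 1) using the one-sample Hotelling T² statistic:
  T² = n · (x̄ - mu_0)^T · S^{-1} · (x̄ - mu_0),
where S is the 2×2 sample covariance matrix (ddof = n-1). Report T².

Step 1 — sample mean vector:
  mean(X) = (1 + 1 + 9 + 9 + 3 + 7) / 6 = 30/6 = 5
  mean(Y) = (4 + 7 + 9 + 6 + 4 + 1) / 6 = 31/6 = 5.1667
  x̄ = (5, 5.1667),  deviation x̄ - mu_0 = (5, 5.1667) - (1, 1) = (4, 4.1667).

Step 2 — sample covariance matrix, S[i,j] = (1/(n-1)) · Σ_k (x_{k,i} - mean_i) · (x_{k,j} - mean_j), divisor n-1 = 5:
  S[X,X] = ((-4)·(-4) + (-4)·(-4) + (4)·(4) + (4)·(4) + (-2)·(-2) + (2)·(2)) / 5 = 72/5 = 14.4
  S[X,Y] = ((-4)·(-1.1667) + (-4)·(1.8333) + (4)·(3.8333) + (4)·(0.8333) + (-2)·(-1.1667) + (2)·(-4.1667)) / 5 = 10/5 = 2
  S[Y,Y] = ((-1.1667)·(-1.1667) + (1.8333)·(1.8333) + (3.8333)·(3.8333) + (0.8333)·(0.8333) + (-1.1667)·(-1.1667) + (-4.1667)·(-4.1667)) / 5 = 38.8333/5 = 7.7667
  S = [[14.4, 2],
 [2, 7.7667]].

Step 3 — invert S. det(S) = 14.4·7.7667 - (2)² = 107.84.
  S^{-1} = (1/det) · [[d, -b], [-b, a]] = [[0.072, -0.0185],
 [-0.0185, 0.1335]].

Step 4 — quadratic form (x̄ - mu_0)^T · S^{-1} · (x̄ - mu_0):
  S^{-1} · (x̄ - mu_0) = (0.2108, 0.4822),
  (x̄ - mu_0)^T · [...] = (4)·(0.2108) + (4.1667)·(0.4822) = 2.8524.

Step 5 — scale by n: T² = 6 · 2.8524 = 17.1142.

T² ≈ 17.1142


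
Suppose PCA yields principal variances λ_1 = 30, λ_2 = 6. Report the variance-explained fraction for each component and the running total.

Step 1 — total variance = trace(Sigma) = Σ λ_i = 30 + 6 = 36.

Step 2 — fraction explained by component i = λ_i / Σ λ:
  PC1: 30/36 = 0.8333
  PC2: 6/36 = 0.1667

Step 3 — cumulative fraction after k components = (λ_1 + ... + λ_k) / Σ λ:
  k = 1: 30/36 = 0.8333
  k = 2: (30 + 6)/36 = 36/36 = 1

Summary (fraction, with percent):

explained: PC1 0.8333 (83.33%), PC2 0.1667 (16.67%);  cumulative: 0.8333, 1


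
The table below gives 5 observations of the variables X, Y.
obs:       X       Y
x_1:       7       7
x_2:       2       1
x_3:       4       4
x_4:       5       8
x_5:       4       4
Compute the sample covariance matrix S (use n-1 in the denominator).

Step 1 — column means:
  mean(X) = (7 + 2 + 4 + 5 + 4) / 5 = 22/5 = 4.4
  mean(Y) = (7 + 1 + 4 + 8 + 4) / 5 = 24/5 = 4.8

Step 2 — sample covariance S[i,j] = (1/(n-1)) · Σ_k (x_{k,i} - mean_i) · (x_{k,j} - mean_j), with n-1 = 4.
  S[X,X] = ((2.6)·(2.6) + (-2.4)·(-2.4) + (-0.4)·(-0.4) + (0.6)·(0.6) + (-0.4)·(-0.4)) / 4 = 13.2/4 = 3.3
  S[X,Y] = ((2.6)·(2.2) + (-2.4)·(-3.8) + (-0.4)·(-0.8) + (0.6)·(3.2) + (-0.4)·(-0.8)) / 4 = 17.4/4 = 4.35
  S[Y,Y] = ((2.2)·(2.2) + (-3.8)·(-3.8) + (-0.8)·(-0.8) + (3.2)·(3.2) + (-0.8)·(-0.8)) / 4 = 30.8/4 = 7.7

S is symmetric (S[j,i] = S[i,j]). Assembling:

S = [[3.3, 4.35],
 [4.35, 7.7]]


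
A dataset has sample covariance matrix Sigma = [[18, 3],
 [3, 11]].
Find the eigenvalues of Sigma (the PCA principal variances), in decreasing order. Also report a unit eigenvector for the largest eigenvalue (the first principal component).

Step 1 — characteristic polynomial of 2×2 Sigma:
  det(Sigma - λI) = λ² - trace · λ + det = 0.
  trace = 18 + 11 = 29, det = 18·11 - (3)² = 189.
Step 2 — discriminant:
  Δ = trace² - 4·det = 841 - 756 = 85.
Step 3 — eigenvalues:
  λ = (trace ± √Δ)/2 = (29 ± 9.2195)/2,
  λ_1 = 19.1098,  λ_2 = 9.8902.

Step 4 — unit eigenvector for λ_1: solve (Sigma - λ_1 I)v = 0. First row:
  (18 - 19.1098)·v_x + (3)·v_y = 0, i.e. (-1.1098)·v_x + (3)·v_y = 0,
  so v ∝ (b, λ_1 - a) = (3, 1.1098) = u.
  ||u|| = √((3)² + (1.1098)²) = √(10.2316) ≈ 3.1987,
  v_1 = u/||u|| ≈ (0.9379, 0.3469) (||v_1|| = 1).

λ_1 = 19.1098,  λ_2 = 9.8902;  v_1 ≈ (0.9379, 0.3469)


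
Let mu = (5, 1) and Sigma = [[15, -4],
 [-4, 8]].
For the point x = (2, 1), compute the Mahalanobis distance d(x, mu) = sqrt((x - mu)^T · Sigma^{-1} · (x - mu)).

Step 1 — centre the observation: (x - mu) = (-3, 0).

Step 2 — invert Sigma. det(Sigma) = 15·8 - (-4)² = 104.
  Sigma^{-1} = (1/det) · [[d, -b], [-b, a]] = [[0.0769, 0.0385],
 [0.0385, 0.1442]].

Step 3 — form the quadratic (x - mu)^T · Sigma^{-1} · (x - mu):
  Sigma^{-1} · (x - mu) = (-0.2308, -0.1154).
  (x - mu)^T · [Sigma^{-1} · (x - mu)] = (-3)·(-0.2308) + (0)·(-0.1154) = 0.6923.

Step 4 — take square root: d = √(0.6923) ≈ 0.8321.

d(x, mu) = √(0.6923) ≈ 0.8321


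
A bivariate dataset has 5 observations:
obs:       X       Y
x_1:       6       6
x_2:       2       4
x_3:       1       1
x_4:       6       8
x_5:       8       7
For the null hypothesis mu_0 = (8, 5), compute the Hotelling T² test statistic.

Step 1 — sample mean vector:
  mean(X) = (6 + 2 + 1 + 6 + 8) / 5 = 23/5 = 4.6
  mean(Y) = (6 + 4 + 1 + 8 + 7) / 5 = 26/5 = 5.2
  x̄ = (4.6, 5.2),  deviation x̄ - mu_0 = (4.6, 5.2) - (8, 5) = (-3.4, 0.2).

Step 2 — sample covariance matrix, S[i,j] = (1/(n-1)) · Σ_k (x_{k,i} - mean_i) · (x_{k,j} - mean_j), divisor n-1 = 4:
  S[X,X] = ((1.4)·(1.4) + (-2.6)·(-2.6) + (-3.6)·(-3.6) + (1.4)·(1.4) + (3.4)·(3.4)) / 4 = 35.2/4 = 8.8
  S[X,Y] = ((1.4)·(0.8) + (-2.6)·(-1.2) + (-3.6)·(-4.2) + (1.4)·(2.8) + (3.4)·(1.8)) / 4 = 29.4/4 = 7.35
  S[Y,Y] = ((0.8)·(0.8) + (-1.2)·(-1.2) + (-4.2)·(-4.2) + (2.8)·(2.8) + (1.8)·(1.8)) / 4 = 30.8/4 = 7.7
  S = [[8.8, 7.35],
 [7.35, 7.7]].

Step 3 — invert S. det(S) = 8.8·7.7 - (7.35)² = 13.7375.
  S^{-1} = (1/det) · [[d, -b], [-b, a]] = [[0.5605, -0.535],
 [-0.535, 0.6406]].

Step 4 — quadratic form (x̄ - mu_0)^T · S^{-1} · (x̄ - mu_0):
  S^{-1} · (x̄ - mu_0) = (-2.0127, 1.9472),
  (x̄ - mu_0)^T · [...] = (-3.4)·(-2.0127) + (0.2)·(1.9472) = 7.2328.

Step 5 — scale by n: T² = 5 · 7.2328 = 36.1638.

T² ≈ 36.1638


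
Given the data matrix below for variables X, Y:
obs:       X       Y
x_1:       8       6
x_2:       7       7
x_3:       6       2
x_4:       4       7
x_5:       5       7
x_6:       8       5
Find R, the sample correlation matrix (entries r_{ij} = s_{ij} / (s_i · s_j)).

Step 1 — column means:
  mean(X) = (8 + 7 + 6 + 4 + 5 + 8) / 6 = 38/6 = 6.3333
  mean(Y) = (6 + 7 + 2 + 7 + 7 + 5) / 6 = 34/6 = 5.6667

Step 2 — sample variances and covariances s[i,j] = (1/(n-1)) · Σ_k (x_{k,i} - mean_i) · (x_{k,j} - mean_j), with n-1 = 5:
  s[X,X] = ((1.6667)·(1.6667) + (0.6667)·(0.6667) + (-0.3333)·(-0.3333) + (-2.3333)·(-2.3333) + (-1.3333)·(-1.3333) + (1.6667)·(1.6667)) / 5 = 13.3333/5 = 2.6667
  s[X,Y] = ((1.6667)·(0.3333) + (0.6667)·(1.3333) + (-0.3333)·(-3.6667) + (-2.3333)·(1.3333) + (-1.3333)·(1.3333) + (1.6667)·(-0.6667)) / 5 = -3.3333/5 = -0.6667
  s[Y,Y] = ((0.3333)·(0.3333) + (1.3333)·(1.3333) + (-3.6667)·(-3.6667) + (1.3333)·(1.3333) + (1.3333)·(1.3333) + (-0.6667)·(-0.6667)) / 5 = 19.3333/5 = 3.8667
  Sample standard deviations s_i = √(s[i,i]):
  s(X) = √(2.6667) = 1.633
  s(Y) = √(3.8667) = 1.9664

Step 3 — r_{ij} = s_{ij} / (s_i · s_j):
  r[X,X] = 1 (diagonal).
  r[X,Y] = -0.6667 / (1.633 · 1.9664) = -0.6667 / 3.2111 = -0.2076
  r[Y,Y] = 1 (diagonal).

R is symmetric with unit diagonal. Assembling:

R = [[1, -0.2076],
 [-0.2076, 1]]


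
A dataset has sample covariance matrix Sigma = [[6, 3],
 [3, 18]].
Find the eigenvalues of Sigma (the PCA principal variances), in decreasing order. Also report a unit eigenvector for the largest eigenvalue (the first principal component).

Step 1 — characteristic polynomial of 2×2 Sigma:
  det(Sigma - λI) = λ² - trace · λ + det = 0.
  trace = 6 + 18 = 24, det = 6·18 - (3)² = 99.
Step 2 — discriminant:
  Δ = trace² - 4·det = 576 - 396 = 180.
Step 3 — eigenvalues:
  λ = (trace ± √Δ)/2 = (24 ± 13.4164)/2,
  λ_1 = 18.7082,  λ_2 = 5.2918.

Step 4 — unit eigenvector for λ_1: solve (Sigma - λ_1 I)v = 0. First row:
  (6 - 18.7082)·v_x + (3)·v_y = 0, i.e. (-12.7082)·v_x + (3)·v_y = 0,
  so v ∝ (b, λ_1 - a) = (3, 12.7082) = u.
  ||u|| = √((3)² + (12.7082)²) = √(170.4984) ≈ 13.0575,
  v_1 = u/||u|| ≈ (0.2298, 0.9732) (||v_1|| = 1).

λ_1 = 18.7082,  λ_2 = 5.2918;  v_1 ≈ (0.2298, 0.9732)


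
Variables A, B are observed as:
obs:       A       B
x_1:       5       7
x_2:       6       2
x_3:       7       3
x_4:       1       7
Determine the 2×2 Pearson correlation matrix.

Step 1 — column means:
  mean(A) = (5 + 6 + 7 + 1) / 4 = 19/4 = 4.75
  mean(B) = (7 + 2 + 3 + 7) / 4 = 19/4 = 4.75

Step 2 — sample variances and covariances s[i,j] = (1/(n-1)) · Σ_k (x_{k,i} - mean_i) · (x_{k,j} - mean_j), with n-1 = 3:
  s[A,A] = ((0.25)·(0.25) + (1.25)·(1.25) + (2.25)·(2.25) + (-3.75)·(-3.75)) / 3 = 20.75/3 = 6.9167
  s[A,B] = ((0.25)·(2.25) + (1.25)·(-2.75) + (2.25)·(-1.75) + (-3.75)·(2.25)) / 3 = -15.25/3 = -5.0833
  s[B,B] = ((2.25)·(2.25) + (-2.75)·(-2.75) + (-1.75)·(-1.75) + (2.25)·(2.25)) / 3 = 20.75/3 = 6.9167
  Sample standard deviations s_i = √(s[i,i]):
  s(A) = √(6.9167) = 2.63
  s(B) = √(6.9167) = 2.63

Step 3 — r_{ij} = s_{ij} / (s_i · s_j):
  r[A,A] = 1 (diagonal).
  r[A,B] = -5.0833 / (2.63 · 2.63) = -5.0833 / 6.9167 = -0.7349
  r[B,B] = 1 (diagonal).

R is symmetric with unit diagonal. Assembling:

R = [[1, -0.7349],
 [-0.7349, 1]]


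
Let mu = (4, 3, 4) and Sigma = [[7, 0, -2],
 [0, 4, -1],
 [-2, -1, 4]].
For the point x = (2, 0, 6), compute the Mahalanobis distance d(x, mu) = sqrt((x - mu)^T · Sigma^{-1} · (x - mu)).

Step 1 — centre the observation: (x - mu) = (-2, -3, 2).

Step 2 — invert Sigma (cofactor / det for 3×3, or solve directly):
  Sigma^{-1} = [[0.1685, 0.0225, 0.0899],
 [0.0225, 0.2697, 0.0787],
 [0.0899, 0.0787, 0.3146]].

Step 3 — form the quadratic (x - mu)^T · Sigma^{-1} · (x - mu):
  Sigma^{-1} · (x - mu) = (-0.2247, -0.6966, 0.2135).
  (x - mu)^T · [Sigma^{-1} · (x - mu)] = (-2)·(-0.2247) + (-3)·(-0.6966) + (2)·(0.2135) = 2.9663.

Step 4 — take square root: d = √(2.9663) ≈ 1.7223.

d(x, mu) = √(2.9663) ≈ 1.7223


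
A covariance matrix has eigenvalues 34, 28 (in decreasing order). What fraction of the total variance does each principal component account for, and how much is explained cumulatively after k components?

Step 1 — total variance = trace(Sigma) = Σ λ_i = 34 + 28 = 62.

Step 2 — fraction explained by component i = λ_i / Σ λ:
  PC1: 34/62 = 0.5484
  PC2: 28/62 = 0.4516

Step 3 — cumulative fraction after k components = (λ_1 + ... + λ_k) / Σ λ:
  k = 1: 34/62 = 0.5484
  k = 2: (34 + 28)/62 = 62/62 = 1

Summary (fraction, with percent):

explained: PC1 0.5484 (54.84%), PC2 0.4516 (45.16%);  cumulative: 0.5484, 1


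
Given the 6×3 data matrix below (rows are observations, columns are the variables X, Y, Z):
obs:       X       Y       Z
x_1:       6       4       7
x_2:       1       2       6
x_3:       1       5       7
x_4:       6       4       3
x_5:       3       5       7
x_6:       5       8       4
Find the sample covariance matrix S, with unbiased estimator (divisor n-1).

Step 1 — column means:
  mean(X) = (6 + 1 + 1 + 6 + 3 + 5) / 6 = 22/6 = 3.6667
  mean(Y) = (4 + 2 + 5 + 4 + 5 + 8) / 6 = 28/6 = 4.6667
  mean(Z) = (7 + 6 + 7 + 3 + 7 + 4) / 6 = 34/6 = 5.6667

Step 2 — sample covariance S[i,j] = (1/(n-1)) · Σ_k (x_{k,i} - mean_i) · (x_{k,j} - mean_j), with n-1 = 5.
  S[X,X] = ((2.3333)·(2.3333) + (-2.6667)·(-2.6667) + (-2.6667)·(-2.6667) + (2.3333)·(2.3333) + (-0.6667)·(-0.6667) + (1.3333)·(1.3333)) / 5 = 27.3333/5 = 5.4667
  S[X,Y] = ((2.3333)·(-0.6667) + (-2.6667)·(-2.6667) + (-2.6667)·(0.3333) + (2.3333)·(-0.6667) + (-0.6667)·(0.3333) + (1.3333)·(3.3333)) / 5 = 7.3333/5 = 1.4667
  S[X,Z] = ((2.3333)·(1.3333) + (-2.6667)·(0.3333) + (-2.6667)·(1.3333) + (2.3333)·(-2.6667) + (-0.6667)·(1.3333) + (1.3333)·(-1.6667)) / 5 = -10.6667/5 = -2.1333
  S[Y,Y] = ((-0.6667)·(-0.6667) + (-2.6667)·(-2.6667) + (0.3333)·(0.3333) + (-0.6667)·(-0.6667) + (0.3333)·(0.3333) + (3.3333)·(3.3333)) / 5 = 19.3333/5 = 3.8667
  S[Y,Z] = ((-0.6667)·(1.3333) + (-2.6667)·(0.3333) + (0.3333)·(1.3333) + (-0.6667)·(-2.6667) + (0.3333)·(1.3333) + (3.3333)·(-1.6667)) / 5 = -4.6667/5 = -0.9333
  S[Z,Z] = ((1.3333)·(1.3333) + (0.3333)·(0.3333) + (1.3333)·(1.3333) + (-2.6667)·(-2.6667) + (1.3333)·(1.3333) + (-1.6667)·(-1.6667)) / 5 = 15.3333/5 = 3.0667

S is symmetric (S[j,i] = S[i,j]). Assembling:

S = [[5.4667, 1.4667, -2.1333],
 [1.4667, 3.8667, -0.9333],
 [-2.1333, -0.9333, 3.0667]]


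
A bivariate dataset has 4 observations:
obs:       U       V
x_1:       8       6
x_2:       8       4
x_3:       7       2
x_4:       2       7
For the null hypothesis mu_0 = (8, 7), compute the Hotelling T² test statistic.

Step 1 — sample mean vector:
  mean(U) = (8 + 8 + 7 + 2) / 4 = 25/4 = 6.25
  mean(V) = (6 + 4 + 2 + 7) / 4 = 19/4 = 4.75
  x̄ = (6.25, 4.75),  deviation x̄ - mu_0 = (6.25, 4.75) - (8, 7) = (-1.75, -2.25).

Step 2 — sample covariance matrix, S[i,j] = (1/(n-1)) · Σ_k (x_{k,i} - mean_i) · (x_{k,j} - mean_j), divisor n-1 = 3:
  S[U,U] = ((1.75)·(1.75) + (1.75)·(1.75) + (0.75)·(0.75) + (-4.25)·(-4.25)) / 3 = 24.75/3 = 8.25
  S[U,V] = ((1.75)·(1.25) + (1.75)·(-0.75) + (0.75)·(-2.75) + (-4.25)·(2.25)) / 3 = -10.75/3 = -3.5833
  S[V,V] = ((1.25)·(1.25) + (-0.75)·(-0.75) + (-2.75)·(-2.75) + (2.25)·(2.25)) / 3 = 14.75/3 = 4.9167
  S = [[8.25, -3.5833],
 [-3.5833, 4.9167]].

Step 3 — invert S. det(S) = 8.25·4.9167 - (-3.5833)² = 27.7222.
  S^{-1} = (1/det) · [[d, -b], [-b, a]] = [[0.1774, 0.1293],
 [0.1293, 0.2976]].

Step 4 — quadratic form (x̄ - mu_0)^T · S^{-1} · (x̄ - mu_0):
  S^{-1} · (x̄ - mu_0) = (-0.6012, -0.8958),
  (x̄ - mu_0)^T · [...] = (-1.75)·(-0.6012) + (-2.25)·(-0.8958) = 3.0676.

Step 5 — scale by n: T² = 4 · 3.0676 = 12.2705.

T² ≈ 12.2705


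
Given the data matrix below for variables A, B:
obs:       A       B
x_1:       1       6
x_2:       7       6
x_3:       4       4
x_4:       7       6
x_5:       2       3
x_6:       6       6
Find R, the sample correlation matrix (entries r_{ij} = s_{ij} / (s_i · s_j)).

Step 1 — column means:
  mean(A) = (1 + 7 + 4 + 7 + 2 + 6) / 6 = 27/6 = 4.5
  mean(B) = (6 + 6 + 4 + 6 + 3 + 6) / 6 = 31/6 = 5.1667

Step 2 — sample variances and covariances s[i,j] = (1/(n-1)) · Σ_k (x_{k,i} - mean_i) · (x_{k,j} - mean_j), with n-1 = 5:
  s[A,A] = ((-3.5)·(-3.5) + (2.5)·(2.5) + (-0.5)·(-0.5) + (2.5)·(2.5) + (-2.5)·(-2.5) + (1.5)·(1.5)) / 5 = 33.5/5 = 6.7
  s[A,B] = ((-3.5)·(0.8333) + (2.5)·(0.8333) + (-0.5)·(-1.1667) + (2.5)·(0.8333) + (-2.5)·(-2.1667) + (1.5)·(0.8333)) / 5 = 8.5/5 = 1.7
  s[B,B] = ((0.8333)·(0.8333) + (0.8333)·(0.8333) + (-1.1667)·(-1.1667) + (0.8333)·(0.8333) + (-2.1667)·(-2.1667) + (0.8333)·(0.8333)) / 5 = 8.8333/5 = 1.7667
  Sample standard deviations s_i = √(s[i,i]):
  s(A) = √(6.7) = 2.5884
  s(B) = √(1.7667) = 1.3292

Step 3 — r_{ij} = s_{ij} / (s_i · s_j):
  r[A,A] = 1 (diagonal).
  r[A,B] = 1.7 / (2.5884 · 1.3292) = 1.7 / 3.4404 = 0.4941
  r[B,B] = 1 (diagonal).

R is symmetric with unit diagonal. Assembling:

R = [[1, 0.4941],
 [0.4941, 1]]


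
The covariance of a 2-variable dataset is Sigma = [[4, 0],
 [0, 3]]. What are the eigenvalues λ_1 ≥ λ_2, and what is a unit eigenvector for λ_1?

Step 1 — characteristic polynomial of 2×2 Sigma:
  det(Sigma - λI) = λ² - trace · λ + det = 0.
  trace = 4 + 3 = 7, det = 4·3 - (0)² = 12.
Step 2 — discriminant:
  Δ = trace² - 4·det = 49 - 48 = 1.
Step 3 — eigenvalues:
  λ = (trace ± √Δ)/2 = (7 ± 1)/2,
  λ_1 = 4,  λ_2 = 3.

Step 4 — unit eigenvector for λ_1: Sigma is diagonal, so its eigenvectors are the coordinate axes. λ_1 = 4 is the diagonal entry on the first coordinate axis, hence
  v_1 = (1, 0) (||v_1|| = 1).

λ_1 = 4,  λ_2 = 3;  v_1 ≈ (1, 0)


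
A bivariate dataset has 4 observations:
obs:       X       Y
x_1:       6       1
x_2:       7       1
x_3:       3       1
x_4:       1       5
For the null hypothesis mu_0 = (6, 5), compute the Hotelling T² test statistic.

Step 1 — sample mean vector:
  mean(X) = (6 + 7 + 3 + 1) / 4 = 17/4 = 4.25
  mean(Y) = (1 + 1 + 1 + 5) / 4 = 8/4 = 2
  x̄ = (4.25, 2),  deviation x̄ - mu_0 = (4.25, 2) - (6, 5) = (-1.75, -3).

Step 2 — sample covariance matrix, S[i,j] = (1/(n-1)) · Σ_k (x_{k,i} - mean_i) · (x_{k,j} - mean_j), divisor n-1 = 3:
  S[X,X] = ((1.75)·(1.75) + (2.75)·(2.75) + (-1.25)·(-1.25) + (-3.25)·(-3.25)) / 3 = 22.75/3 = 7.5833
  S[X,Y] = ((1.75)·(-1) + (2.75)·(-1) + (-1.25)·(-1) + (-3.25)·(3)) / 3 = -13/3 = -4.3333
  S[Y,Y] = ((-1)·(-1) + (-1)·(-1) + (-1)·(-1) + (3)·(3)) / 3 = 12/3 = 4
  S = [[7.5833, -4.3333],
 [-4.3333, 4]].

Step 3 — invert S. det(S) = 7.5833·4 - (-4.3333)² = 11.5556.
  S^{-1} = (1/det) · [[d, -b], [-b, a]] = [[0.3462, 0.375],
 [0.375, 0.6562]].

Step 4 — quadratic form (x̄ - mu_0)^T · S^{-1} · (x̄ - mu_0):
  S^{-1} · (x̄ - mu_0) = (-1.7308, -2.625),
  (x̄ - mu_0)^T · [...] = (-1.75)·(-1.7308) + (-3)·(-2.625) = 10.9038.

Step 5 — scale by n: T² = 4 · 10.9038 = 43.6154.

T² ≈ 43.6154


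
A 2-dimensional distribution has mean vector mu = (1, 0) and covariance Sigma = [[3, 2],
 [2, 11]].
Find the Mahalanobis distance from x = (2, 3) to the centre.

Step 1 — centre the observation: (x - mu) = (1, 3).

Step 2 — invert Sigma. det(Sigma) = 3·11 - (2)² = 29.
  Sigma^{-1} = (1/det) · [[d, -b], [-b, a]] = [[0.3793, -0.069],
 [-0.069, 0.1034]].

Step 3 — form the quadratic (x - mu)^T · Sigma^{-1} · (x - mu):
  Sigma^{-1} · (x - mu) = (0.1724, 0.2414).
  (x - mu)^T · [Sigma^{-1} · (x - mu)] = (1)·(0.1724) + (3)·(0.2414) = 0.8966.

Step 4 — take square root: d = √(0.8966) ≈ 0.9469.

d(x, mu) = √(0.8966) ≈ 0.9469


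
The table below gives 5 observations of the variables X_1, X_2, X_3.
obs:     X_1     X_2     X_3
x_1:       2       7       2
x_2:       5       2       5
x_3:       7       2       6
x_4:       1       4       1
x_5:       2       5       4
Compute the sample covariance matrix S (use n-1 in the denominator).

Step 1 — column means:
  mean(X_1) = (2 + 5 + 7 + 1 + 2) / 5 = 17/5 = 3.4
  mean(X_2) = (7 + 2 + 2 + 4 + 5) / 5 = 20/5 = 4
  mean(X_3) = (2 + 5 + 6 + 1 + 4) / 5 = 18/5 = 3.6

Step 2 — sample covariance S[i,j] = (1/(n-1)) · Σ_k (x_{k,i} - mean_i) · (x_{k,j} - mean_j), with n-1 = 4.
  S[X_1,X_1] = ((-1.4)·(-1.4) + (1.6)·(1.6) + (3.6)·(3.6) + (-2.4)·(-2.4) + (-1.4)·(-1.4)) / 4 = 25.2/4 = 6.3
  S[X_1,X_2] = ((-1.4)·(3) + (1.6)·(-2) + (3.6)·(-2) + (-2.4)·(0) + (-1.4)·(1)) / 4 = -16/4 = -4
  S[X_1,X_3] = ((-1.4)·(-1.6) + (1.6)·(1.4) + (3.6)·(2.4) + (-2.4)·(-2.6) + (-1.4)·(0.4)) / 4 = 18.8/4 = 4.7
  S[X_2,X_2] = ((3)·(3) + (-2)·(-2) + (-2)·(-2) + (0)·(0) + (1)·(1)) / 4 = 18/4 = 4.5
  S[X_2,X_3] = ((3)·(-1.6) + (-2)·(1.4) + (-2)·(2.4) + (0)·(-2.6) + (1)·(0.4)) / 4 = -12/4 = -3
  S[X_3,X_3] = ((-1.6)·(-1.6) + (1.4)·(1.4) + (2.4)·(2.4) + (-2.6)·(-2.6) + (0.4)·(0.4)) / 4 = 17.2/4 = 4.3

S is symmetric (S[j,i] = S[i,j]). Assembling:

S = [[6.3, -4, 4.7],
 [-4, 4.5, -3],
 [4.7, -3, 4.3]]


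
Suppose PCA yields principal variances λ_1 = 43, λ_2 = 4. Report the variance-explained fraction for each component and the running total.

Step 1 — total variance = trace(Sigma) = Σ λ_i = 43 + 4 = 47.

Step 2 — fraction explained by component i = λ_i / Σ λ:
  PC1: 43/47 = 0.9149
  PC2: 4/47 = 0.0851

Step 3 — cumulative fraction after k components = (λ_1 + ... + λ_k) / Σ λ:
  k = 1: 43/47 = 0.9149
  k = 2: (43 + 4)/47 = 47/47 = 1

Summary (fraction, with percent):

explained: PC1 0.9149 (91.49%), PC2 0.0851 (8.51%);  cumulative: 0.9149, 1


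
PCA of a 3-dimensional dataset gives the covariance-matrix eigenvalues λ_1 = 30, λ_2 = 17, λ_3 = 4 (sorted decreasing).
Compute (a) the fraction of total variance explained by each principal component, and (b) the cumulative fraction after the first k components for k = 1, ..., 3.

Step 1 — total variance = trace(Sigma) = Σ λ_i = 30 + 17 + 4 = 51.

Step 2 — fraction explained by component i = λ_i / Σ λ:
  PC1: 30/51 = 0.5882
  PC2: 17/51 = 0.3333
  PC3: 4/51 = 0.0784

Step 3 — cumulative fraction after k components = (λ_1 + ... + λ_k) / Σ λ:
  k = 1: 30/51 = 0.5882
  k = 2: (30 + 17)/51 = 47/51 = 0.9216
  k = 3: (30 + 17 + 4)/51 = 51/51 = 1

Summary (fraction, with percent):

explained: PC1 0.5882 (58.82%), PC2 0.3333 (33.33%), PC3 0.0784 (7.84%);  cumulative: 0.5882, 0.9216, 1


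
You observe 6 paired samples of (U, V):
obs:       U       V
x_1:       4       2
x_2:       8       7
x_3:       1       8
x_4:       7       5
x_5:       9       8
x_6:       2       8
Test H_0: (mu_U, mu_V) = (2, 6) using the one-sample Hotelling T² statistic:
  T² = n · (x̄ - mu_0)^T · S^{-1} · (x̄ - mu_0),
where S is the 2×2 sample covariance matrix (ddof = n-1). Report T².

Step 1 — sample mean vector:
  mean(U) = (4 + 8 + 1 + 7 + 9 + 2) / 6 = 31/6 = 5.1667
  mean(V) = (2 + 7 + 8 + 5 + 8 + 8) / 6 = 38/6 = 6.3333
  x̄ = (5.1667, 6.3333),  deviation x̄ - mu_0 = (5.1667, 6.3333) - (2, 6) = (3.1667, 0.3333).

Step 2 — sample covariance matrix, S[i,j] = (1/(n-1)) · Σ_k (x_{k,i} - mean_i) · (x_{k,j} - mean_j), divisor n-1 = 5:
  S[U,U] = ((-1.1667)·(-1.1667) + (2.8333)·(2.8333) + (-4.1667)·(-4.1667) + (1.8333)·(1.8333) + (3.8333)·(3.8333) + (-3.1667)·(-3.1667)) / 5 = 54.8333/5 = 10.9667
  S[U,V] = ((-1.1667)·(-4.3333) + (2.8333)·(0.6667) + (-4.1667)·(1.6667) + (1.8333)·(-1.3333) + (3.8333)·(1.6667) + (-3.1667)·(1.6667)) / 5 = -1.3333/5 = -0.2667
  S[V,V] = ((-4.3333)·(-4.3333) + (0.6667)·(0.6667) + (1.6667)·(1.6667) + (-1.3333)·(-1.3333) + (1.6667)·(1.6667) + (1.6667)·(1.6667)) / 5 = 29.3333/5 = 5.8667
  S = [[10.9667, -0.2667],
 [-0.2667, 5.8667]].

Step 3 — invert S. det(S) = 10.9667·5.8667 - (-0.2667)² = 64.2667.
  S^{-1} = (1/det) · [[d, -b], [-b, a]] = [[0.0913, 0.0041],
 [0.0041, 0.1706]].

Step 4 — quadratic form (x̄ - mu_0)^T · S^{-1} · (x̄ - mu_0):
  S^{-1} · (x̄ - mu_0) = (0.2905, 0.07),
  (x̄ - mu_0)^T · [...] = (3.1667)·(0.2905) + (0.3333)·(0.07) = 0.9431.

Step 5 — scale by n: T² = 6 · 0.9431 = 5.6587.

T² ≈ 5.6587


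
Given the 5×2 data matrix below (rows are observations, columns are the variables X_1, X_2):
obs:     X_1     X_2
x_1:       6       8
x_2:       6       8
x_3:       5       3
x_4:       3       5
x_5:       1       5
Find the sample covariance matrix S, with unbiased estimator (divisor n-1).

Step 1 — column means:
  mean(X_1) = (6 + 6 + 5 + 3 + 1) / 5 = 21/5 = 4.2
  mean(X_2) = (8 + 8 + 3 + 5 + 5) / 5 = 29/5 = 5.8

Step 2 — sample covariance S[i,j] = (1/(n-1)) · Σ_k (x_{k,i} - mean_i) · (x_{k,j} - mean_j), with n-1 = 4.
  S[X_1,X_1] = ((1.8)·(1.8) + (1.8)·(1.8) + (0.8)·(0.8) + (-1.2)·(-1.2) + (-3.2)·(-3.2)) / 4 = 18.8/4 = 4.7
  S[X_1,X_2] = ((1.8)·(2.2) + (1.8)·(2.2) + (0.8)·(-2.8) + (-1.2)·(-0.8) + (-3.2)·(-0.8)) / 4 = 9.2/4 = 2.3
  S[X_2,X_2] = ((2.2)·(2.2) + (2.2)·(2.2) + (-2.8)·(-2.8) + (-0.8)·(-0.8) + (-0.8)·(-0.8)) / 4 = 18.8/4 = 4.7

S is symmetric (S[j,i] = S[i,j]). Assembling:

S = [[4.7, 2.3],
 [2.3, 4.7]]


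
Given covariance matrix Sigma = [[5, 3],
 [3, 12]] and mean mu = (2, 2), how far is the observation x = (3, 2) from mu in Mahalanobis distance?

Step 1 — centre the observation: (x - mu) = (1, 0).

Step 2 — invert Sigma. det(Sigma) = 5·12 - (3)² = 51.
  Sigma^{-1} = (1/det) · [[d, -b], [-b, a]] = [[0.2353, -0.0588],
 [-0.0588, 0.098]].

Step 3 — form the quadratic (x - mu)^T · Sigma^{-1} · (x - mu):
  Sigma^{-1} · (x - mu) = (0.2353, -0.0588).
  (x - mu)^T · [Sigma^{-1} · (x - mu)] = (1)·(0.2353) + (0)·(-0.0588) = 0.2353.

Step 4 — take square root: d = √(0.2353) ≈ 0.4851.

d(x, mu) = √(0.2353) ≈ 0.4851


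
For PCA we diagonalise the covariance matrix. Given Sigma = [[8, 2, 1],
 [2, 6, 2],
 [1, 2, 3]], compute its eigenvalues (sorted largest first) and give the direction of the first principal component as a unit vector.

Step 1 — characteristic polynomial p(λ) = det(λI - Sigma) = λ³ - tr·λ² + c_1·λ - det, where tr = trace, c_1 = sum of the principal 2×2 minors, det = det(Sigma):
  tr = 8 + 6 + 3 = 17,
  c_1 = (8·6 - (2)²) + (8·3 - (1)²) + (6·3 - (2)²) = 44 + 23 + 14 = 81,
  det = 8·(6·3 - (2)²) - (2)·((2)·3 - (2)·(1)) + (1)·((2)·(2) - 6·(1)) = 8·(14) - (2)·(4) + (1)·(-2) = 102.
  So p(λ) = λ³ - 17λ² + 81λ - 102.
Step 2 — look for an integer root (rational root theorem: any rational root is an integer divisor of 102). Testing λ = 2:
  p(2) = 8 - 68 + 162 - 102 = 0  ✓
  Dividing out (λ - 2): p(λ) = (λ - 2)(λ² - 15λ + 51).
Step 3 — remaining eigenvalues from the quadratic λ² - 15λ + 51 = 0:
  Δ = 15² - 4·51 = 225 - 204 = 21,  λ = (15 ± √21)/2 = (15 ± 4.5826)/2 ≈ 9.7913 or 5.2087.
  Sorted: λ_1 = 9.7913,  λ_2 = 5.2087,  λ_3 = 2  (check: sum = 17 = tr ✓).

Step 4 — unit eigenvector for λ_1 ≈ 9.7913: v spans the null space of (Sigma - λ_1 I), whose rows are
  r_1 = (-1.7913, 2, 1),  r_2 = (2, -3.7913, 2),  r_3 = (1, 2, -6.7913).
  v is orthogonal to every row, so take v ∝ r_1 × r_2 = ((2)·(2) - (1)·(-3.7913), (1)·(2) - (-1.7913)·(2), (-1.7913)·(-3.7913) - (2)·(2)) ≈ (7.7913, 5.5826, 2.7913).
  Let u = (7.7913, 5.5826, 2.7913).
  ||u|| = √((7.7913)² + (5.5826)² + (2.7913)²) = √(99.6606) ≈ 9.983,  v_1 = u/||u|| ≈ (0.7805, 0.5592, 0.2796) (||v_1|| = 1).

λ_1 = 9.7913,  λ_2 = 5.2087,  λ_3 = 2;  v_1 ≈ (0.7805, 0.5592, 0.2796)


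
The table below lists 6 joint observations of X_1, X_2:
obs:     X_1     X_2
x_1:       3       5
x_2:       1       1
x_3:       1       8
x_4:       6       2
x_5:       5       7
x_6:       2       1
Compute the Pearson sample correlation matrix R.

Step 1 — column means:
  mean(X_1) = (3 + 1 + 1 + 6 + 5 + 2) / 6 = 18/6 = 3
  mean(X_2) = (5 + 1 + 8 + 2 + 7 + 1) / 6 = 24/6 = 4

Step 2 — sample variances and covariances s[i,j] = (1/(n-1)) · Σ_k (x_{k,i} - mean_i) · (x_{k,j} - mean_j), with n-1 = 5:
  s[X_1,X_1] = ((0)·(0) + (-2)·(-2) + (-2)·(-2) + (3)·(3) + (2)·(2) + (-1)·(-1)) / 5 = 22/5 = 4.4
  s[X_1,X_2] = ((0)·(1) + (-2)·(-3) + (-2)·(4) + (3)·(-2) + (2)·(3) + (-1)·(-3)) / 5 = 1/5 = 0.2
  s[X_2,X_2] = ((1)·(1) + (-3)·(-3) + (4)·(4) + (-2)·(-2) + (3)·(3) + (-3)·(-3)) / 5 = 48/5 = 9.6
  Sample standard deviations s_i = √(s[i,i]):
  s(X_1) = √(4.4) = 2.0976
  s(X_2) = √(9.6) = 3.0984

Step 3 — r_{ij} = s_{ij} / (s_i · s_j):
  r[X_1,X_1] = 1 (diagonal).
  r[X_1,X_2] = 0.2 / (2.0976 · 3.0984) = 0.2 / 6.4992 = 0.0308
  r[X_2,X_2] = 1 (diagonal).

R is symmetric with unit diagonal. Assembling:

R = [[1, 0.0308],
 [0.0308, 1]]


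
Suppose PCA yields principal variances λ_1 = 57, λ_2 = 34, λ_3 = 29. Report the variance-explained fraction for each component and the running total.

Step 1 — total variance = trace(Sigma) = Σ λ_i = 57 + 34 + 29 = 120.

Step 2 — fraction explained by component i = λ_i / Σ λ:
  PC1: 57/120 = 0.475
  PC2: 34/120 = 0.2833
  PC3: 29/120 = 0.2417

Step 3 — cumulative fraction after k components = (λ_1 + ... + λ_k) / Σ λ:
  k = 1: 57/120 = 0.475
  k = 2: (57 + 34)/120 = 91/120 = 0.7583
  k = 3: (57 + 34 + 29)/120 = 120/120 = 1

Summary (fraction, with percent):

explained: PC1 0.475 (47.5%), PC2 0.2833 (28.33%), PC3 0.2417 (24.17%);  cumulative: 0.475, 0.7583, 1


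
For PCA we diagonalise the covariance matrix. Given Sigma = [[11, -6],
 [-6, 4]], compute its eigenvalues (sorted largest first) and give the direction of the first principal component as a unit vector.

Step 1 — characteristic polynomial of 2×2 Sigma:
  det(Sigma - λI) = λ² - trace · λ + det = 0.
  trace = 11 + 4 = 15, det = 11·4 - (-6)² = 8.
Step 2 — discriminant:
  Δ = trace² - 4·det = 225 - 32 = 193.
Step 3 — eigenvalues:
  λ = (trace ± √Δ)/2 = (15 ± 13.8924)/2,
  λ_1 = 14.4462,  λ_2 = 0.5538.

Step 4 — unit eigenvector for λ_1: solve (Sigma - λ_1 I)v = 0. First row:
  (11 - 14.4462)·v_x + (-6)·v_y = 0, i.e. (-3.4462)·v_x + (-6)·v_y = 0,
  so v ∝ (b, λ_1 - a) = (-6, 3.4462); multiply by -1 so the first entry is positive: u = (6, -3.4462).
  ||u|| = √((6)² + (-3.4462)²) = √(47.8764) ≈ 6.9193,
  v_1 = u/||u|| ≈ (0.8671, -0.4981) (||v_1|| = 1).

λ_1 = 14.4462,  λ_2 = 0.5538;  v_1 ≈ (0.8671, -0.4981)


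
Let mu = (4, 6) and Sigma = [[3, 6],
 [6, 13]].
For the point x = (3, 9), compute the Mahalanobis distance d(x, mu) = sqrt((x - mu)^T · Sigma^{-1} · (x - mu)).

Step 1 — centre the observation: (x - mu) = (-1, 3).

Step 2 — invert Sigma. det(Sigma) = 3·13 - (6)² = 3.
  Sigma^{-1} = (1/det) · [[d, -b], [-b, a]] = [[4.3333, -2],
 [-2, 1]].

Step 3 — form the quadratic (x - mu)^T · Sigma^{-1} · (x - mu):
  Sigma^{-1} · (x - mu) = (-10.3333, 5).
  (x - mu)^T · [Sigma^{-1} · (x - mu)] = (-1)·(-10.3333) + (3)·(5) = 25.3333.

Step 4 — take square root: d = √(25.3333) ≈ 5.0332.

d(x, mu) = √(25.3333) ≈ 5.0332


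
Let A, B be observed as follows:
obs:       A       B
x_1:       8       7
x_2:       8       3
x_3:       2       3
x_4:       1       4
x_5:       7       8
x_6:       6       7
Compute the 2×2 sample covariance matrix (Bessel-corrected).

Step 1 — column means:
  mean(A) = (8 + 8 + 2 + 1 + 7 + 6) / 6 = 32/6 = 5.3333
  mean(B) = (7 + 3 + 3 + 4 + 8 + 7) / 6 = 32/6 = 5.3333

Step 2 — sample covariance S[i,j] = (1/(n-1)) · Σ_k (x_{k,i} - mean_i) · (x_{k,j} - mean_j), with n-1 = 5.
  S[A,A] = ((2.6667)·(2.6667) + (2.6667)·(2.6667) + (-3.3333)·(-3.3333) + (-4.3333)·(-4.3333) + (1.6667)·(1.6667) + (0.6667)·(0.6667)) / 5 = 47.3333/5 = 9.4667
  S[A,B] = ((2.6667)·(1.6667) + (2.6667)·(-2.3333) + (-3.3333)·(-2.3333) + (-4.3333)·(-1.3333) + (1.6667)·(2.6667) + (0.6667)·(1.6667)) / 5 = 17.3333/5 = 3.4667
  S[B,B] = ((1.6667)·(1.6667) + (-2.3333)·(-2.3333) + (-2.3333)·(-2.3333) + (-1.3333)·(-1.3333) + (2.6667)·(2.6667) + (1.6667)·(1.6667)) / 5 = 25.3333/5 = 5.0667

S is symmetric (S[j,i] = S[i,j]). Assembling:

S = [[9.4667, 3.4667],
 [3.4667, 5.0667]]


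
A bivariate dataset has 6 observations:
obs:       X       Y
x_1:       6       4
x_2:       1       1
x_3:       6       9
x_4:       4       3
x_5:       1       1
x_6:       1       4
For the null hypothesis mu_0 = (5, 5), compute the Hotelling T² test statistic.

Step 1 — sample mean vector:
  mean(X) = (6 + 1 + 6 + 4 + 1 + 1) / 6 = 19/6 = 3.1667
  mean(Y) = (4 + 1 + 9 + 3 + 1 + 4) / 6 = 22/6 = 3.6667
  x̄ = (3.1667, 3.6667),  deviation x̄ - mu_0 = (3.1667, 3.6667) - (5, 5) = (-1.8333, -1.3333).

Step 2 — sample covariance matrix, S[i,j] = (1/(n-1)) · Σ_k (x_{k,i} - mean_i) · (x_{k,j} - mean_j), divisor n-1 = 5:
  S[X,X] = ((2.8333)·(2.8333) + (-2.1667)·(-2.1667) + (2.8333)·(2.8333) + (0.8333)·(0.8333) + (-2.1667)·(-2.1667) + (-2.1667)·(-2.1667)) / 5 = 30.8333/5 = 6.1667
  S[X,Y] = ((2.8333)·(0.3333) + (-2.1667)·(-2.6667) + (2.8333)·(5.3333) + (0.8333)·(-0.6667) + (-2.1667)·(-2.6667) + (-2.1667)·(0.3333)) / 5 = 26.3333/5 = 5.2667
  S[Y,Y] = ((0.3333)·(0.3333) + (-2.6667)·(-2.6667) + (5.3333)·(5.3333) + (-0.6667)·(-0.6667) + (-2.6667)·(-2.6667) + (0.3333)·(0.3333)) / 5 = 43.3333/5 = 8.6667
  S = [[6.1667, 5.2667],
 [5.2667, 8.6667]].

Step 3 — invert S. det(S) = 6.1667·8.6667 - (5.2667)² = 25.7067.
  S^{-1} = (1/det) · [[d, -b], [-b, a]] = [[0.3371, -0.2049],
 [-0.2049, 0.2399]].

Step 4 — quadratic form (x̄ - mu_0)^T · S^{-1} · (x̄ - mu_0):
  S^{-1} · (x̄ - mu_0) = (-0.3449, 0.0558),
  (x̄ - mu_0)^T · [...] = (-1.8333)·(-0.3449) + (-1.3333)·(0.0558) = 0.558.

Step 5 — scale by n: T² = 6 · 0.558 = 3.348.

T² ≈ 3.348
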